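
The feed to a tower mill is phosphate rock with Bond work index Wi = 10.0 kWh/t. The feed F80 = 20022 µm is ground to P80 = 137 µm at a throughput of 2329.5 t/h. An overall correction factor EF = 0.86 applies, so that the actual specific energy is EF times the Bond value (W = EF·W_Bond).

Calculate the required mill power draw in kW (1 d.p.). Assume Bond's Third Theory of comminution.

W = 10 Wi / √P80 − 10 Wi / √F80
W = 10·10.0·(1/√137 − 1/√20022) = 10·10.0·(0.078369) = 7.8369 kWh/t
Corrected W = EF·W_Bond = 0.86·7.8369 = 6.7397 kWh/t
P_mill = W·ṁ = 6.7397·2329.5 = 15700.1 kW

P = 15700.1 kW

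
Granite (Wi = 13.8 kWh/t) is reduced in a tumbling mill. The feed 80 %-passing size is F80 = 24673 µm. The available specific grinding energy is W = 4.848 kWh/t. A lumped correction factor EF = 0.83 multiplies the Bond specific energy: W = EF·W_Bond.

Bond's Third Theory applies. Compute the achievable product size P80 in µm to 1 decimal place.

Bond: W = 10·Wi·(1/√P80 − 1/√F80)
W_Bond = W / EF = 4.848 / 0.83 = 5.8410 kWh/t
P80^-0.5 = F80^-0.5 + W_Bond/(10 Wi)
  = 5.8410/(10·13.8) + 1/√24673 = 0.042326 + 0.006366 = 0.048692
P80 = (1/0.048692)² = 20.5372² = 421.78 µm

P80 = 421.8 µm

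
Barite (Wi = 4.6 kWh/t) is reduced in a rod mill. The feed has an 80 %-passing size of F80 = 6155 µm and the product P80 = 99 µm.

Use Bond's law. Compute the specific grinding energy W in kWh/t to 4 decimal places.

W = 4.0368 kWh/t

Bond:  W = 10 Wi (1/√P − 1/√F)
1/√99 = 0.100504;  1/√6155 = 0.012746
W = 10·4.6·(0.100504 − 0.012746) = 4.0368 kWh/t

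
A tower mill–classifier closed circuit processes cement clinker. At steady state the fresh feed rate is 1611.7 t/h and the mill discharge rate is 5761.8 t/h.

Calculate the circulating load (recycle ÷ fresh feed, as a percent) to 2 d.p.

CL = 257.50 %

M = F + R at steady state, so:
R = M − F = 5761.8 − 1611.7 = 4150.1 t/h
CL = 100·R/F = 100·4150.1/1611.7 = 257.50 %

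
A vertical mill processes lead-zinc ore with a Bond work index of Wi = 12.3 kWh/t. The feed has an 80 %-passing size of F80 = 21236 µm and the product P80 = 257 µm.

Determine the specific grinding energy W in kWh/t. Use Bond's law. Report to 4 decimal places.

W_Bond = 10·Wi·(1/√P₈₀ − 1/√F₈₀)
1/√257 = 0.062378;  1/√21236 = 0.006862
W = 10·12.3·(0.062378 − 0.006862) = 6.8285 kWh/t

W = 6.8285 kWh/t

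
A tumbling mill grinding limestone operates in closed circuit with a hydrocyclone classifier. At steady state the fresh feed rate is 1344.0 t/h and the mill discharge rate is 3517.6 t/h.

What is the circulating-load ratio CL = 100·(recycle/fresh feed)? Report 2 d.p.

Discharge = new feed + return, hence
R = M − F = 3517.6 − 1344.0 = 2173.6 t/h
CL = 100·R/F = 100·2173.6/1344.0 = 161.73 %

CL = 161.73 %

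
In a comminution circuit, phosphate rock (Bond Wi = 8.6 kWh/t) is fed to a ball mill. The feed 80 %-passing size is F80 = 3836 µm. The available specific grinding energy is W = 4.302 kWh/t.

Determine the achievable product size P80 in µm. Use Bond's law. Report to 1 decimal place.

Bond: W = 10·Wi·(1/√P80 − 1/√F80)
⇒ 1/√P80 = W/(10·Wi) + 1/√F80
  = 4.3020/(10·8.6) + 1/√3836 = 0.050023 + 0.016146 = 0.066169
P80 = (1/0.066169)² = 15.1128² = 228.40 µm

P80 = 228.4 µm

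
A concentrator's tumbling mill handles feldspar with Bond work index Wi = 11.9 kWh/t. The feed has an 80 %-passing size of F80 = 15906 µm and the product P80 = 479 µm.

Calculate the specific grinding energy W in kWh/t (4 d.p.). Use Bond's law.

W = 4.4937 kWh/t

W = 10 Wi (P80^-0.5 − F80^-0.5)
1/√479 = 0.045691;  1/√15906 = 0.007929
W = 10·11.9·(0.045691 − 0.007929) = 4.4937 kWh/t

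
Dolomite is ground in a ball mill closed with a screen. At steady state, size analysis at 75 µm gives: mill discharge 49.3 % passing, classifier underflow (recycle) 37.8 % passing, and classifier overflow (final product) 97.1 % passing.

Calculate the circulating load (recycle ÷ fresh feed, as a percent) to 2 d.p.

CL = 415.65 %

Let r = R/F. Size balance at 75 µm:
(1+r)·d = r·u + o ⇒ r = (o−d)/(d−u)
r = (97.1 − 49.3)/(49.3 − 37.8) = 47.8/11.5 = 4.1565
CL = 100·r = 415.65 %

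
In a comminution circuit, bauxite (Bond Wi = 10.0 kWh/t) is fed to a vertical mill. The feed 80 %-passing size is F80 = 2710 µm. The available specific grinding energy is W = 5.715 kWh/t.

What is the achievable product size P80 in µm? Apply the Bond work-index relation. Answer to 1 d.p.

W = 10 Wi (P80^-0.5 − F80^-0.5)
⇒ 1/√P80 = W/(10 Wi) + 1/√F80
  = 5.7150/(10·10.0) + 1/√2710 = 0.057150 + 0.019209 = 0.076359
P80 = (1/0.076359)² = 13.0960² = 171.50 µm

P80 = 171.5 µm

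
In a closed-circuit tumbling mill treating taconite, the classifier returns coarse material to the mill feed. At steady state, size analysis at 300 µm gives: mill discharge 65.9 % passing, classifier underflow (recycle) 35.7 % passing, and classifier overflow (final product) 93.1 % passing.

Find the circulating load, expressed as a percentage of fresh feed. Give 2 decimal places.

CL = 90.07 %

Two-product formula at 300 µm:
d + r·d = r·u + o → r(d−u) = o−d
r = (93.1 − 65.9)/(65.9 − 35.7) = 27.2/30.2 = 0.9007
CL = 100·r = 90.07 %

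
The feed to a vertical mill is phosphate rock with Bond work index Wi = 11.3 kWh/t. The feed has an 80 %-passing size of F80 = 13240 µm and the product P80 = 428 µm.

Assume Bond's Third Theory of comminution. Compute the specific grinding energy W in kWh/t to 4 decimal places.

W = 4.4800 kWh/t

W = 10 Wi / √P80 − 10 Wi / √F80
1/√428 = 0.048337;  1/√13240 = 0.008691
W = 10·11.3·(0.048337 − 0.008691) = 4.4800 kWh/t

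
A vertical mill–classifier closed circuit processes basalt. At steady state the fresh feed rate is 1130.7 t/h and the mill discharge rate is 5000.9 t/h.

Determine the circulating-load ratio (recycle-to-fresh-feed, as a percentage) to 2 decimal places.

Mill node: discharge = fresh + recycle.
R = M − F = 5000.9 − 1130.7 = 3870.2 t/h
CL = 100·R/F = 100·3870.2/1130.7 = 342.28 %

CL = 342.28 %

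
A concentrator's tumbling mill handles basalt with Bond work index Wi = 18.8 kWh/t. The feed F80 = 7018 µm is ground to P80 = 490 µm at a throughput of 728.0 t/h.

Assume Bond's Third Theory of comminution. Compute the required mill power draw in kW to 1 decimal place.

P = 4549.1 kW

W = 10·Wi·[P80^(−½) − F80^(−½)]
W = 10·18.8·(1/√490 − 1/√7018) = 10·18.8·(0.033238) = 6.2488 kWh/t
P_mill = W·ṁ = 6.2488·728.0 = 4549.1 kW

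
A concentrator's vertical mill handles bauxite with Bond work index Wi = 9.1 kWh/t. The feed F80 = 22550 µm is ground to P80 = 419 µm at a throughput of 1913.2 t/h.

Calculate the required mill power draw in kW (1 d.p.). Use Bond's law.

P = 7346.0 kW

Bond: W = 10·Wi·(1/√P80 − 1/√F80)
W = 10·9.1·(1/√419 − 1/√22550) = 10·9.1·(0.042194) = 3.8396 kWh/t
P = W·T = 3.8396·1913.2 = 7346.0 kW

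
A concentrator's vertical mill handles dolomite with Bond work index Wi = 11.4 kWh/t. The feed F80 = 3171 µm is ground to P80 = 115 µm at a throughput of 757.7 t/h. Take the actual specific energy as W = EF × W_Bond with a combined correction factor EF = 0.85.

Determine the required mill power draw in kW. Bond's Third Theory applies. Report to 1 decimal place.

W = 10 Wi (1/√P80 − 1/√F80)  [Bond]
W = 10·11.4·(1/√115 − 1/√3171) = 10·11.4·(0.075492) = 8.6061 kWh/t
Apply correction: 8.6061 × 0.85 = 7.3152 kWh/t
Power = W × throughput = 7.3152 kWh/t × 757.7 t/h = 5542.7 kW

P = 5542.7 kW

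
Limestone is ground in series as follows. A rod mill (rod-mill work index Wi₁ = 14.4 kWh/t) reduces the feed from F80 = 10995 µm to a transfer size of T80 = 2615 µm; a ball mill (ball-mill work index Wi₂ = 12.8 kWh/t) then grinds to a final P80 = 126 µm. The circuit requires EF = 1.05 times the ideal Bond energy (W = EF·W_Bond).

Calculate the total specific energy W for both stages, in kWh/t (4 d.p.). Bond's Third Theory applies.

W = 10.8599 kWh/t

W = 10·Wi·(P80^(-½) − F80^(-½))
Stage 1 (10995→2615 µm, Wi₁=14.4): W₁ = 10·14.4·(0.019555 − 0.009537) = 1.4427 kWh/t
Stage 2 (2615→126 µm, Wi₂=12.8): W₂ = 10·12.8·(0.089087 − 0.019555) = 8.9001 kWh/t
W = W₁ + W₂ = 1.4427 + 8.9001 = 10.3427 kWh/t
Corrected W = EF·W_Bond = 1.05·10.3427 = 10.8599 kWh/t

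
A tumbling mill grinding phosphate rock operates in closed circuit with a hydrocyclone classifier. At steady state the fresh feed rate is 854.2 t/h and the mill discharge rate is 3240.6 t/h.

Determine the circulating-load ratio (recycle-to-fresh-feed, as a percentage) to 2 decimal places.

CL = 279.37 %

M = F + R at steady state, so:
R = M − F = 3240.6 − 854.2 = 2386.4 t/h
CL = 100·R/F = 100·2386.4/854.2 = 279.37 %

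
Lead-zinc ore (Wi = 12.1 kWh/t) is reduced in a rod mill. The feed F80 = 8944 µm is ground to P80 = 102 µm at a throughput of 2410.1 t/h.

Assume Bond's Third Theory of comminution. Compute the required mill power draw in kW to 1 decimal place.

P = 25791.3 kW

Bond: W = 10·Wi·(1/√P80 − 1/√F80)
W = 10·12.1·(1/√102 − 1/√8944) = 10·12.1·(0.088441) = 10.7013 kWh/t
Mill draw = 10.7013 × 2410.1 = 25791.3 kW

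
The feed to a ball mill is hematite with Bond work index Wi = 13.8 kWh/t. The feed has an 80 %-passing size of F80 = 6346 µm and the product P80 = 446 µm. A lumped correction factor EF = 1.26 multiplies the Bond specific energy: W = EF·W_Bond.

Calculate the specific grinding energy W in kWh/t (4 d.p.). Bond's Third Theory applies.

W = 6.0507 kWh/t

W = 10·Wi·(P80^(-½) − F80^(-½))
1/√446 = 0.047351;  1/√6346 = 0.012553
W = 10·13.8·(0.047351 − 0.012553) = 4.8022 kWh/t
With EF = 1.26: W = 4.8022·1.26 = 6.0507 kWh/t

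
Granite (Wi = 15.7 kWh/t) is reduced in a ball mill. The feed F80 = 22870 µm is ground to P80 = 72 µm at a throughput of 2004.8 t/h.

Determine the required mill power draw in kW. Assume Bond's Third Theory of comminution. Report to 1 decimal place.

P = 35012.8 kW

W = 10·Wi·[P80^(−½) − F80^(−½)]
W = 10·15.7·(1/√72 − 1/√22870) = 10·15.7·(0.111239) = 17.4645 kWh/t
P_mill = W·ṁ = 17.4645·2004.8 = 35012.8 kW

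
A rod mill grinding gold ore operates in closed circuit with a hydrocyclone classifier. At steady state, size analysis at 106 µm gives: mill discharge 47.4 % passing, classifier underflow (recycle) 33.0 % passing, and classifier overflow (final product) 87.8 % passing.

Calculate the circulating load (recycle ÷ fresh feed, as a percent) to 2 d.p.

Classifier node, passing 106 µm:
(1+r)·d = r·u + o ⇒ r = (o−d)/(d−u)
r = (87.8 − 47.4)/(47.4 − 33.0) = 40.4/14.4 = 2.8056
CL = 100·r = 280.56 %

CL = 280.56 %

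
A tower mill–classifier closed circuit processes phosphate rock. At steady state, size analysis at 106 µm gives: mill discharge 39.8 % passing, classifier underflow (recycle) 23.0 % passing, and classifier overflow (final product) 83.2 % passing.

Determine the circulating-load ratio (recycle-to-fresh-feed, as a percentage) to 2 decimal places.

CL = 258.33 %

Classifier node, passing 106 µm:
(1+r)·d = r·u + o ⇒ r = (o−d)/(d−u)
r = (83.2 − 39.8)/(39.8 − 23.0) = 43.4/16.8 = 2.5833
CL = 100·r = 258.33 %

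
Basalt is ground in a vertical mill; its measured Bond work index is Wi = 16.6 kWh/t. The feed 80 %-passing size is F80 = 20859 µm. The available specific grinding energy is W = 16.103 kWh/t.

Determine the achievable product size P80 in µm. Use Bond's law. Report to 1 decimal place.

P80 = 92.6 µm

W_Bond = 10·Wi·(1/√P₈₀ − 1/√F₈₀)
⇒ 1/√P80 = W/(10 Wi) + 1/√F80
  = 16.1030/(10·16.6) + 1/√20859 = 0.097006 + 0.006924 = 0.103930
P80 = (1/0.103930)² = 9.6219² = 92.58 µm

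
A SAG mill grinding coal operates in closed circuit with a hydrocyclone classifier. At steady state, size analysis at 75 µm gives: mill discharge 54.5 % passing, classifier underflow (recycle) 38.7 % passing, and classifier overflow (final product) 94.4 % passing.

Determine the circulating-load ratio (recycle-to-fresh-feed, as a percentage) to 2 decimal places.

CL = 252.53 %

Two-product formula at 75 µm:
d + r·d = r·u + o → r(d−u) = o−d
r = (94.4 − 54.5)/(54.5 − 38.7) = 39.9/15.8 = 2.5253
CL = 100·r = 252.53 %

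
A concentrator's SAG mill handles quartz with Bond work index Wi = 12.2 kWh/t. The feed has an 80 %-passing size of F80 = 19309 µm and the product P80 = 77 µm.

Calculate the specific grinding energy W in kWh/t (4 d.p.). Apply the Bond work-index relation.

W = 13.0252 kWh/t

W = 10·Wi·(P80^(-½) − F80^(-½))
1/√77 = 0.113961;  1/√19309 = 0.007196
W = 10·12.2·(0.113961 − 0.007196) = 13.0252 kWh/t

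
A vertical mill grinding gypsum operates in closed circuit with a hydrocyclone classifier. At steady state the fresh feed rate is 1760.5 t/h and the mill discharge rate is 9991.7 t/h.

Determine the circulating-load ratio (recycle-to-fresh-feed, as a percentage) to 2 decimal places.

CL = 467.55 %

M = F + R at steady state, so:
R = M − F = 9991.7 − 1760.5 = 8231.2 t/h
CL = 100·R/F = 100·8231.2/1760.5 = 467.55 %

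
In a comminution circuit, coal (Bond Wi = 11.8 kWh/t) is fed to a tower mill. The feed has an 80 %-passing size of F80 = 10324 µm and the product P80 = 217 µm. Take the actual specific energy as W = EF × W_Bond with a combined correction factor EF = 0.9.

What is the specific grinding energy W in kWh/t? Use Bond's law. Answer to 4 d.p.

W_Bond = 10·Wi·(1/√P₈₀ − 1/√F₈₀)
1/√217 = 0.067884;  1/√10324 = 0.009842
W = 10·11.8·(0.067884 − 0.009842) = 6.8490 kWh/t
Apply correction: 6.8490 × 0.9 = 6.1641 kWh/t

W = 6.1641 kWh/t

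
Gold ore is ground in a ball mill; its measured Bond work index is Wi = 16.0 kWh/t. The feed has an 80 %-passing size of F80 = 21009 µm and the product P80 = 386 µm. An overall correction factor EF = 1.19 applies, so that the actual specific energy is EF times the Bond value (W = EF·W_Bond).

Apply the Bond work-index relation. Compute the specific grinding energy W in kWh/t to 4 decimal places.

W = 10 Wi (P80^-0.5 − F80^-0.5)
1/√386 = 0.050899;  1/√21009 = 0.006899
W = 10·16.0·(0.050899 − 0.006899) = 7.0399 kWh/t
W_actual = 1.19 × 7.0399 = 8.3775 kWh/t

W = 8.3775 kWh/t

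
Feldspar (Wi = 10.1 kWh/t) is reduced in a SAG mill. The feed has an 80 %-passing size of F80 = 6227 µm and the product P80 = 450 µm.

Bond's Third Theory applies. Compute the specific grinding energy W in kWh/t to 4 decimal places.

W = 10·Wi·(P80^(-½) − F80^(-½))
1/√450 = 0.047140;  1/√6227 = 0.012672
W = 10·10.1·(0.047140 − 0.012672) = 3.4813 kWh/t

W = 3.4813 kWh/t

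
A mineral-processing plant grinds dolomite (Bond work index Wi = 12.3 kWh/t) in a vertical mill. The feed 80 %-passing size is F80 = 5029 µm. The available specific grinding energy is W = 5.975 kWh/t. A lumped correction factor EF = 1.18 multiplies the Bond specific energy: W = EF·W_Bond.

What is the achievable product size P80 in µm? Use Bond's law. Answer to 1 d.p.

Bond:  W = 10 Wi (1/√P − 1/√F)
W_Bond = W / EF = 5.975 / 1.18 = 5.0636 kWh/t
P80^-0.5 = F80^-0.5 + W_Bond/(10 Wi)
  = 5.0636/(10·12.3) + 1/√5029 = 0.041167 + 0.014101 = 0.055268
P80 = (1/0.055268)² = 18.0935² = 327.37 µm

P80 = 327.4 µm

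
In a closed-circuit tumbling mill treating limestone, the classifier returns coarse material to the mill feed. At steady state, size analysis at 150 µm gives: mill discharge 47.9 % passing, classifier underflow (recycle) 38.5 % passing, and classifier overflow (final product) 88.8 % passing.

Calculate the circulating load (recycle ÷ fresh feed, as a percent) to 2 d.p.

CL = 435.11 %

Two-product formula at 150 µm:
(1+r)d = ru + o → r = (o−d)/(d−u)
r = (88.8 − 47.9)/(47.9 − 38.5) = 40.9/9.4 = 4.3511
CL = 100·r = 435.11 %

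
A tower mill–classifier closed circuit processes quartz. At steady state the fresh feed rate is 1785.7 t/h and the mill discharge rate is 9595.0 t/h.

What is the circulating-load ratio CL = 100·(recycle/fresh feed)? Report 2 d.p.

CL = 437.32 %

Steady state: M = F + R.
R = M − F = 9595.0 − 1785.7 = 7809.3 t/h
CL = 100·R/F = 100·7809.3/1785.7 = 437.32 %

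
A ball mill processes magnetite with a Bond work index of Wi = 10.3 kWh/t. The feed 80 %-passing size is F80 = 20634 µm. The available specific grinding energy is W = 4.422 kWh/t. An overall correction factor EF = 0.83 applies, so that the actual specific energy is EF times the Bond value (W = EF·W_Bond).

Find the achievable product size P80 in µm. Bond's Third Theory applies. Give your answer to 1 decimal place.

W = 10·Wi·(P80^(-½) − F80^(-½))
W_Bond = W / EF = 4.422 / 0.83 = 5.3277 kWh/t
1/√P80 = 1/√F80 + W_Bond/(10·Wi)
  = 5.3277/(10·10.3) + 1/√20634 = 0.051725 + 0.006962 = 0.058687
P80 = (1/0.058687)² = 17.0396² = 290.35 µm

P80 = 290.3 µm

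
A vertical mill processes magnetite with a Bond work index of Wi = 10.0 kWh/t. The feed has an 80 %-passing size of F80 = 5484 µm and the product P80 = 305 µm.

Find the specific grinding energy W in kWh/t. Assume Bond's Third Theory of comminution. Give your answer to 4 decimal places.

W = 4.3756 kWh/t

W = 10 Wi / √P80 − 10 Wi / √F80
1/√305 = 0.057260;  1/√5484 = 0.013504
W = 10·10.0·(0.057260 − 0.013504) = 4.3756 kWh/t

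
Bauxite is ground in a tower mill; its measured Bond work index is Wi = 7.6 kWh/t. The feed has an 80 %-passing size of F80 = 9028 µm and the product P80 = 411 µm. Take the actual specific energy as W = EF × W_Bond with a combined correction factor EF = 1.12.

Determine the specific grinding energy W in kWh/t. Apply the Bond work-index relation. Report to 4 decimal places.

Bond:  W = 10 Wi (1/√P − 1/√F)
1/√411 = 0.049326;  1/√9028 = 0.010525
W = 10·7.6·(0.049326 − 0.010525) = 2.9489 kWh/t
W_actual = 1.12 × 2.9489 = 3.3028 kWh/t

W = 3.3028 kWh/t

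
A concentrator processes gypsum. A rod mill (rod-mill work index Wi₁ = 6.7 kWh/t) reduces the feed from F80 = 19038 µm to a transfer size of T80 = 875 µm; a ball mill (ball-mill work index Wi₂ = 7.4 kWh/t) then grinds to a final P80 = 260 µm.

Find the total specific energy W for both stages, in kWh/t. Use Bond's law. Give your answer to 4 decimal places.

W = 3.8671 kWh/t

W = 10·Wi·(P80^(-½) − F80^(-½))
Stage 1 (19038→875 µm, Wi₁=6.7): W₁ = 10·6.7·(0.033806 − 0.007248) = 1.7794 kWh/t
Stage 2 (875→260 µm, Wi₂=7.4): W₂ = 10·7.4·(0.062017 − 0.033806) = 2.0876 kWh/t
W = W₁ + W₂ = 1.7794 + 2.0876 = 3.8671 kWh/t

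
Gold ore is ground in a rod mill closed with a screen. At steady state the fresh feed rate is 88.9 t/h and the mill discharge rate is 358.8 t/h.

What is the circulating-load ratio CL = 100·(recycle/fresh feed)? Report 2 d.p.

M = F + R at steady state, so:
R = M − F = 358.8 − 88.9 = 269.9 t/h
CL = 100·R/F = 100·269.9/88.9 = 303.60 %

CL = 303.60 %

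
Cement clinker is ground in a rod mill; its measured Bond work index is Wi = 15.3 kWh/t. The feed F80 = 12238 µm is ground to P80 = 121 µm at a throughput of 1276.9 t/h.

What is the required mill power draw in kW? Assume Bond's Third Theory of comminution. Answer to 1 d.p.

W = 10 Wi / √P80 − 10 Wi / √F80
W = 10·15.3·(1/√121 − 1/√12238) = 10·15.3·(0.081870) = 12.5260 kWh/t
Power = W × throughput = 12.5260 kWh/t × 1276.9 t/h = 15994.5 kW

P = 15994.5 kW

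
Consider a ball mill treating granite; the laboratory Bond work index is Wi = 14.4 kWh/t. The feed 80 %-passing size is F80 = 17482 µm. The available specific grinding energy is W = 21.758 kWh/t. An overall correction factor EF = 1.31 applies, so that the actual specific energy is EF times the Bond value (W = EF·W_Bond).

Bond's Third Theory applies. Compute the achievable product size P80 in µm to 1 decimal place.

P80 = 66.2 µm

Bond:  W = 10 Wi (1/√P − 1/√F)
W_Bond = W / EF = 21.758 / 1.31 = 16.6092 kWh/t
P80^-0.5 = F80^-0.5 + W_Bond/(10 Wi)
  = 16.6092/(10·14.4) + 1/√17482 = 0.115341 + 0.007563 = 0.122905
P80 = (1/0.122905)² = 8.1364² = 66.20 µm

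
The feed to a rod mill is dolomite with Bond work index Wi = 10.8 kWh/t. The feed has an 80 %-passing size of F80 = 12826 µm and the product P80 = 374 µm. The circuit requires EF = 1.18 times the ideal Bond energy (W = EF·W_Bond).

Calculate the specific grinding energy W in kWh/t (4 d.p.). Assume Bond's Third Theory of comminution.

W = 5.4645 kWh/t

Bond: W = 10·Wi·(1/√P80 − 1/√F80)
1/√374 = 0.051709;  1/√12826 = 0.008830
W = 10·10.8·(0.051709 − 0.008830) = 4.6309 kWh/t
With EF = 1.18: W = 4.6309·1.18 = 5.4645 kWh/t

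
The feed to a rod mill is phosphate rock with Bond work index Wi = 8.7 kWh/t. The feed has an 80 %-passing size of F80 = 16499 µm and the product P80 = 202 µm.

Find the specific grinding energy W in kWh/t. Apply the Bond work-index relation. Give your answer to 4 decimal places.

W_Bond = 10·Wi·(1/√P₈₀ − 1/√F₈₀)
1/√202 = 0.070360;  1/√16499 = 0.007785
W = 10·8.7·(0.070360 − 0.007785) = 5.4440 kWh/t

W = 5.4440 kWh/t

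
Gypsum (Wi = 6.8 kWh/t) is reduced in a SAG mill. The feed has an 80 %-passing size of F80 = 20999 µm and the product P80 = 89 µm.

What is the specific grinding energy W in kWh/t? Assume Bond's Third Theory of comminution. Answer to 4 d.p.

W = 6.7387 kWh/t

W = 10 Wi (P80^-0.5 − F80^-0.5)
1/√89 = 0.106000;  1/√20999 = 0.006901
W = 10·6.8·(0.106000 − 0.006901) = 6.7387 kWh/t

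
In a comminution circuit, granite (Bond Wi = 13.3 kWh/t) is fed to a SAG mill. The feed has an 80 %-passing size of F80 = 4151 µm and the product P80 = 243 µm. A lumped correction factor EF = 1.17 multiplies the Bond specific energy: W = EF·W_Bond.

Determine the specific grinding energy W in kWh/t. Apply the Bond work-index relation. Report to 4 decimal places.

Bond: W = 10·Wi·(1/√P80 − 1/√F80)
1/√243 = 0.064150;  1/√4151 = 0.015521
W = 10·13.3·(0.064150 − 0.015521) = 6.4676 kWh/t
With EF = 1.17: W = 6.4676·1.17 = 7.5671 kWh/t

W = 7.5671 kWh/t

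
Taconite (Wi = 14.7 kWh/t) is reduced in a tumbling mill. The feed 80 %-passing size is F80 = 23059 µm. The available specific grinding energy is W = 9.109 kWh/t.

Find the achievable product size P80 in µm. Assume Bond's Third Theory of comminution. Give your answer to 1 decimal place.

P80 = 212.8 µm

W = 10·Wi·[P80^(−½) − F80^(−½)]
P80^(−½) = W/(10 Wi) + F80^(−½)
  = 9.1090/(10·14.7) + 1/√23059 = 0.061966 + 0.006585 = 0.068551
P80 = (1/0.068551)² = 14.5876² = 212.80 µm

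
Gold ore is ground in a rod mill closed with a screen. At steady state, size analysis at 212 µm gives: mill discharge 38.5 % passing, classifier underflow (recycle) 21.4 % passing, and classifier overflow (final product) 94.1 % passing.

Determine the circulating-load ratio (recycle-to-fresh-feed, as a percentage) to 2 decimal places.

Two-product formula at 212 µm:
d + r·d = r·u + o → r(d−u) = o−d
r = (94.1 − 38.5)/(38.5 − 21.4) = 55.6/17.1 = 3.2515
CL = 100·r = 325.15 %

CL = 325.15 %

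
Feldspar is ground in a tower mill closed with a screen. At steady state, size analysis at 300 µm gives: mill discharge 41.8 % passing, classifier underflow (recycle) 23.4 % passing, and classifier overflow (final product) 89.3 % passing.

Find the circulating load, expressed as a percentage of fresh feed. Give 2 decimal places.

CL = 258.15 %

Classifier node, passing 300 µm:
Fd + Rd = Ru + Fo ⇒ R/F = (o−d)/(d−u)
r = (89.3 − 41.8)/(41.8 − 23.4) = 47.5/18.4 = 2.5815
CL = 100·r = 258.15 %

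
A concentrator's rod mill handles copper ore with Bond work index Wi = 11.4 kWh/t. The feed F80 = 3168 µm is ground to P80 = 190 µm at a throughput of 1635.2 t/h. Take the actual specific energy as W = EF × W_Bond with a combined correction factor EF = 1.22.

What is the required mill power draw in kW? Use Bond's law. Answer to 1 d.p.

W = 10·Wi·[P80^(−½) − F80^(−½)]
W = 10·11.4·(1/√190 − 1/√3168) = 10·11.4·(0.054781) = 6.2450 kWh/t
W_actual = 1.22 × 6.2450 = 7.6189 kWh/t
P_mill = W·ṁ = 7.6189·1635.2 = 12458.5 kW

P = 12458.5 kW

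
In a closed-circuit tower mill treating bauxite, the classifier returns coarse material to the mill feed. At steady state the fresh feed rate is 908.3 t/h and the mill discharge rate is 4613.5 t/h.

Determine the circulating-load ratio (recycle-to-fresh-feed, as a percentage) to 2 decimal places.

M = F + R at steady state, so:
R = M − F = 4613.5 − 908.3 = 3705.2 t/h
CL = 100·R/F = 100·3705.2/908.3 = 407.93 %

CL = 407.93 %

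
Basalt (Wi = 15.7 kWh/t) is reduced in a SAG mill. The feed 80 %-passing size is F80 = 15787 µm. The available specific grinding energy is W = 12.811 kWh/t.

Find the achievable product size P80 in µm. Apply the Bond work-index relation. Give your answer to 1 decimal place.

W = 10 Wi (1/√P80 − 1/√F80)  [Bond]
1/√P80 = 1/√F80 + W/(10·Wi)
  = 12.8110/(10·15.7) + 1/√15787 = 0.081599 + 0.007959 = 0.089558
P80 = (1/0.089558)² = 11.1660² = 124.68 µm

P80 = 124.7 µm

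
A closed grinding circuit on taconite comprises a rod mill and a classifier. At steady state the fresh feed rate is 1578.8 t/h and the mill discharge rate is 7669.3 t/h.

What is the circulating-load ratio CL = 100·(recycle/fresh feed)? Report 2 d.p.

CL = 385.77 %

Mill node: discharge = fresh + recycle.
R = M − F = 7669.3 − 1578.8 = 6090.5 t/h
CL = 100·R/F = 100·6090.5/1578.8 = 385.77 %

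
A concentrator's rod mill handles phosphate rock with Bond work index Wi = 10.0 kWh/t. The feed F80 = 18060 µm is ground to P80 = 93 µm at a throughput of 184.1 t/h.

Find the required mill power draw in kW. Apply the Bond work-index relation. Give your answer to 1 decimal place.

P = 1772.0 kW

W = 10 Wi (1/√P80 − 1/√F80)  [Bond]
W = 10·10.0·(1/√93 − 1/√18060) = 10·10.0·(0.096254) = 9.6254 kWh/t
P = W·T = 9.6254·184.1 = 1772.0 kW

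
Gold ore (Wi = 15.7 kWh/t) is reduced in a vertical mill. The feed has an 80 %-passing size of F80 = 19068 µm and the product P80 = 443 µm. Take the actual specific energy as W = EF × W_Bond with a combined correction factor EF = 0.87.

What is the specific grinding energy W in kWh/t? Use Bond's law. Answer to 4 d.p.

W = 10 Wi / √P80 − 10 Wi / √F80
1/√443 = 0.047511;  1/√19068 = 0.007242
W = 10·15.7·(0.047511 − 0.007242) = 6.3223 kWh/t
Apply correction: 6.3223 × 0.87 = 5.5004 kWh/t

W = 5.5004 kWh/t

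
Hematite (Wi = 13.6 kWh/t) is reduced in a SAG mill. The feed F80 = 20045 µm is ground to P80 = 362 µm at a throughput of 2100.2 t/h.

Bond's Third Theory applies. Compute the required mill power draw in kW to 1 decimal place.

W = 10 Wi (P80^-0.5 − F80^-0.5)
W = 10·13.6·(1/√362 − 1/√20045) = 10·13.6·(0.045496) = 6.1874 kWh/t
P_mill = W·ṁ = 6.1874·2100.2 = 12994.8 kW

P = 12994.8 kW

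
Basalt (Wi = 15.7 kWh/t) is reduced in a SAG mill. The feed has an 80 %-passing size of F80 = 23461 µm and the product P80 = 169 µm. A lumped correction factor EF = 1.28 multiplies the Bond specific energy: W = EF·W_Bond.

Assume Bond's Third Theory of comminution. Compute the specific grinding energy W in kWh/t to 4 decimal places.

W = 14.1465 kWh/t

W = 10·Wi·(P80^(-½) − F80^(-½))
1/√169 = 0.076923;  1/√23461 = 0.006529
W = 10·15.7·(0.076923 − 0.006529) = 11.0519 kWh/t
Corrected W = EF·W_Bond = 1.28·11.0519 = 14.1465 kWh/t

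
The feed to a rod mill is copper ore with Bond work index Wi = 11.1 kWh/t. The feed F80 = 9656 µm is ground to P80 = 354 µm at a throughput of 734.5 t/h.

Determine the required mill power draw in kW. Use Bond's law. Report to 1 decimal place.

P = 3503.6 kW

W = 10 Wi / √P80 − 10 Wi / √F80
W = 10·11.1·(1/√354 − 1/√9656) = 10·11.1·(0.042973) = 4.7700 kWh/t
Power = W × throughput = 4.7700 kWh/t × 734.5 t/h = 3503.6 kW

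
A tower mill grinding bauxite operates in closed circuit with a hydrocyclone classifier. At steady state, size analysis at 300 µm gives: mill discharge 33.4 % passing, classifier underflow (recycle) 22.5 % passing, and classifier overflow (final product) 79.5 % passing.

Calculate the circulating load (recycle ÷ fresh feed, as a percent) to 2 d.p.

CL = 422.94 %

Classifier node, passing 300 µm:
(1+r)·d = r·u + o ⇒ r = (o−d)/(d−u)
r = (79.5 − 33.4)/(33.4 − 22.5) = 46.1/10.9 = 4.2294
CL = 100·r = 422.94 %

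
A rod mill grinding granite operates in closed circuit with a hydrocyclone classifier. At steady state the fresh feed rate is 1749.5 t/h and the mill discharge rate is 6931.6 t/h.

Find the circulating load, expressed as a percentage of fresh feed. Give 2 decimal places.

Steady state: M = F + R.
R = M − F = 6931.6 − 1749.5 = 5182.1 t/h
CL = 100·R/F = 100·5182.1/1749.5 = 296.20 %

CL = 296.20 %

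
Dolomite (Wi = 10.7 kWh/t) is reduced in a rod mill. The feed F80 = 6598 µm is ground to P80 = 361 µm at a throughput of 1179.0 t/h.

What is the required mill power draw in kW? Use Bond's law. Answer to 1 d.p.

P = 5086.6 kW

Bond:  W = 10 Wi (1/√P − 1/√F)
W = 10·10.7·(1/√361 − 1/√6598) = 10·10.7·(0.040321) = 4.3143 kWh/t
P_mill = W·ṁ = 4.3143·1179.0 = 5086.6 kW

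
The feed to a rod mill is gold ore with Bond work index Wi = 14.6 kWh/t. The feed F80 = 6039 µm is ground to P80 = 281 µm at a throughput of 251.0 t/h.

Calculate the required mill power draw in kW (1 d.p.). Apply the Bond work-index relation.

W = 10 Wi (P80^-0.5 − F80^-0.5)
W = 10·14.6·(1/√281 − 1/√6039) = 10·14.6·(0.046787) = 6.8309 kWh/t
Mill draw = 6.8309 × 251.0 = 1714.5 kW

P = 1714.5 kW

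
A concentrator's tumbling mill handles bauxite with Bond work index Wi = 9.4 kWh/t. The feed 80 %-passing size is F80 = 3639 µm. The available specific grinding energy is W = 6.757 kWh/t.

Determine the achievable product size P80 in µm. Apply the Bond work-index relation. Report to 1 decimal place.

P80 = 127.8 µm

W = 10·Wi·(P80^(-½) − F80^(-½))
⇒ 1/√P80 = W/(10·Wi) + 1/√F80
  = 6.7570/(10·9.4) + 1/√3639 = 0.071883 + 0.016577 = 0.088460
P80 = (1/0.088460)² = 11.3045² = 127.79 µm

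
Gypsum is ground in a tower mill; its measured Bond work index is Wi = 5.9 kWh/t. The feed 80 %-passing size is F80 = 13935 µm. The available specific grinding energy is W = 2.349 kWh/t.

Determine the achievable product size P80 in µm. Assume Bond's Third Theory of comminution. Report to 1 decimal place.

P80 = 428.9 µm

W_Bond = 10·Wi·(1/√P₈₀ − 1/√F₈₀)
P80^(−½) = W/(10 Wi) + F80^(−½)
  = 2.3490/(10·5.9) + 1/√13935 = 0.039814 + 0.008471 = 0.048285
P80 = (1/0.048285)² = 20.7105² = 428.92 µm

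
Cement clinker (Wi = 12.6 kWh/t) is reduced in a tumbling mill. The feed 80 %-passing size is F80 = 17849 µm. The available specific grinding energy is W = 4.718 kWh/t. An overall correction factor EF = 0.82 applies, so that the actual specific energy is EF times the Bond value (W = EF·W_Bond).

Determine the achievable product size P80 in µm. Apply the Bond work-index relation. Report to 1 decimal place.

W = 10·Wi·(P80^(-½) − F80^(-½))
W_Bond = W / EF = 4.718 / 0.82 = 5.7537 kWh/t
1/√P80 = 1/√F80 + W_Bond/(10·Wi)
  = 5.7537/(10·12.6) + 1/√17849 = 0.045664 + 0.007485 = 0.053149
P80 = (1/0.053149)² = 18.8150² = 354.01 µm

P80 = 354.0 µm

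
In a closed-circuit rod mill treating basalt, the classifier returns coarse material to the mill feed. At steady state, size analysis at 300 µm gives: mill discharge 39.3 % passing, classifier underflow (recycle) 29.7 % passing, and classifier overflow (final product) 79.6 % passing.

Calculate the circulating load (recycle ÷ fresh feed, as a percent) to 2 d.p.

Mass balance on the −300 µm fraction:
d + r·d = r·u + o → r(d−u) = o−d
r = (79.6 − 39.3)/(39.3 − 29.7) = 40.3/9.6 = 4.1979
CL = 100·r = 419.79 %

CL = 419.79 %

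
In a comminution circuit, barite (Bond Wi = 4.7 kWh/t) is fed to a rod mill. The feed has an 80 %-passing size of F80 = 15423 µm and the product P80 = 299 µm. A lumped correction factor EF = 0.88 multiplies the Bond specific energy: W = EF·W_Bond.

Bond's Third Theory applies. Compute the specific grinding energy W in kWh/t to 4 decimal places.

W = 10·Wi·(P80^(-½) − F80^(-½))
1/√299 = 0.057831;  1/√15423 = 0.008052
W = 10·4.7·(0.057831 − 0.008052) = 2.3396 kWh/t
Corrected W = EF·W_Bond = 0.88·2.3396 = 2.0589 kWh/t

W = 2.0589 kWh/t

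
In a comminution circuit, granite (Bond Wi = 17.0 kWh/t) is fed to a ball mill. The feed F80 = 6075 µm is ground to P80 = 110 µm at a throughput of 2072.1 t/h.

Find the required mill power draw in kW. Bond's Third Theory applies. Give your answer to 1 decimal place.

P = 29066.9 kW

Bond: W = 10·Wi·(1/√P80 − 1/√F80)
W = 10·17.0·(1/√110 − 1/√6075) = 10·17.0·(0.082516) = 14.0278 kWh/t
P_mill = W·ṁ = 14.0278·2072.1 = 29066.9 kW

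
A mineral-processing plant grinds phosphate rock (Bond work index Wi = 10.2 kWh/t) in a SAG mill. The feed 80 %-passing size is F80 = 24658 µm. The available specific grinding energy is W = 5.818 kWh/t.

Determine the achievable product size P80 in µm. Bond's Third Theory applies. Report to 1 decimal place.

W = 10·Wi·(P80^(-½) − F80^(-½))
1/√P80 = 1/√F80 + W/(10·Wi)
  = 5.8180/(10·10.2) + 1/√24658 = 0.057039 + 0.006368 = 0.063407
P80 = (1/0.063407)² = 15.7710² = 248.72 µm

P80 = 248.7 µm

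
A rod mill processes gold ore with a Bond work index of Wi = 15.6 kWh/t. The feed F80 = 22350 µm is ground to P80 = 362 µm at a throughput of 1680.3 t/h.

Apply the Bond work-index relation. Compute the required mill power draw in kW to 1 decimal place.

P = 12023.7 kW

W_Bond = 10·Wi·(1/√P₈₀ − 1/√F₈₀)
W = 10·15.6·(1/√362 − 1/√22350) = 10·15.6·(0.045870) = 7.1557 kWh/t
P = W·T = 7.1557·1680.3 = 12023.7 kW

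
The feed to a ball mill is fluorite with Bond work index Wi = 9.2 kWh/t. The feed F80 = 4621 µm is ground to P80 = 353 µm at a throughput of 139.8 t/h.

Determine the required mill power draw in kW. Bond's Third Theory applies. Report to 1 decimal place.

W = 10 Wi (P80^-0.5 − F80^-0.5)
W = 10·9.2·(1/√353 − 1/√4621) = 10·9.2·(0.038514) = 3.5433 kWh/t
Mill draw = 3.5433 × 139.8 = 495.4 kW

P = 495.4 kW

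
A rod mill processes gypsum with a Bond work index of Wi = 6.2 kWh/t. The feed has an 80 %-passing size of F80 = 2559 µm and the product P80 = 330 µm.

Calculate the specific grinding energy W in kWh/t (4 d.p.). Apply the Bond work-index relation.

W = 2.1874 kWh/t

W = 10 Wi (1/√P80 − 1/√F80)  [Bond]
1/√330 = 0.055048;  1/√2559 = 0.019768
W = 10·6.2·(0.055048 − 0.019768) = 2.1874 kWh/t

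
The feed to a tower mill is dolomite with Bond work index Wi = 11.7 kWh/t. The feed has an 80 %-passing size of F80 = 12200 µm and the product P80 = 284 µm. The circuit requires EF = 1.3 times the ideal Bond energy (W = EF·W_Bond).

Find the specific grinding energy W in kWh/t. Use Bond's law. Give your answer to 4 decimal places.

W = 10·Wi·(P80^(-½) − F80^(-½))
1/√284 = 0.059339;  1/√12200 = 0.009054
W = 10·11.7·(0.059339 − 0.009054) = 5.8834 kWh/t
With EF = 1.3: W = 5.8834·1.3 = 7.6484 kWh/t

W = 7.6484 kWh/t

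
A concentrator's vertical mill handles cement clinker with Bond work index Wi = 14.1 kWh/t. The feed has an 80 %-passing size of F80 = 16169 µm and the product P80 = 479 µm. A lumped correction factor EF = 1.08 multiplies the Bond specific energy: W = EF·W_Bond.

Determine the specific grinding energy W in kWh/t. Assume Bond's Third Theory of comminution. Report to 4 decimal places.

W = 5.7603 kWh/t

W = 10 Wi (1/√P80 − 1/√F80)  [Bond]
1/√479 = 0.045691;  1/√16169 = 0.007864
W = 10·14.1·(0.045691 − 0.007864) = 5.3336 kWh/t
W_actual = 1.08 × 5.3336 = 5.7603 kWh/t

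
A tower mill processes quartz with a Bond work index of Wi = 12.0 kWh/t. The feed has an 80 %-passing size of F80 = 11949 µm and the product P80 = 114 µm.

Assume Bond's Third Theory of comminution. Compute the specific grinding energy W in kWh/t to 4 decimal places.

W = 10.1412 kWh/t

W = 10 Wi (1/√P80 − 1/√F80)  [Bond]
1/√114 = 0.093659;  1/√11949 = 0.009148
W = 10·12.0·(0.093659 − 0.009148) = 10.1412 kWh/t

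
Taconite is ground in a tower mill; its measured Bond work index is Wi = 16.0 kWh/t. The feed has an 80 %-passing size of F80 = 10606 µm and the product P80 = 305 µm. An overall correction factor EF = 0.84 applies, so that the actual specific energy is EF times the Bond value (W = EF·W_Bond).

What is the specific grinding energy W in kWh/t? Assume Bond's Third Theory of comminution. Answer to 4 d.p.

W = 6.3907 kWh/t

W = 10 Wi (P80^-0.5 − F80^-0.5)
1/√305 = 0.057260;  1/√10606 = 0.009710
W = 10·16.0·(0.057260 − 0.009710) = 7.6080 kWh/t
Corrected W = EF·W_Bond = 0.84·7.6080 = 6.3907 kWh/t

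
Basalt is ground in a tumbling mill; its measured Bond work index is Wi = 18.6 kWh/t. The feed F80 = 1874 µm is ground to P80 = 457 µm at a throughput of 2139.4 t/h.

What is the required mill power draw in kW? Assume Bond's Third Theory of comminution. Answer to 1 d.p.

W = 10·Wi·(P80^(-½) − F80^(-½))
W = 10·18.6·(1/√457 − 1/√1874) = 10·18.6·(0.023678) = 4.4041 kWh/t
P = W·T = 4.4041·2139.4 = 9422.1 kW

P = 9422.1 kW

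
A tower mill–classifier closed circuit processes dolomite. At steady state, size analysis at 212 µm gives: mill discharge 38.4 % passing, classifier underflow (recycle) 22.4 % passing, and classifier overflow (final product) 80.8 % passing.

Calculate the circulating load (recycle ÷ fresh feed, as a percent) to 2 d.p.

Mass balance on the −212 µm fraction:
r = (o − d)/(d − u)
r = (80.8 − 38.4)/(38.4 − 22.4) = 42.4/16.0 = 2.6500
CL = 100·r = 265.00 %

CL = 265.00 %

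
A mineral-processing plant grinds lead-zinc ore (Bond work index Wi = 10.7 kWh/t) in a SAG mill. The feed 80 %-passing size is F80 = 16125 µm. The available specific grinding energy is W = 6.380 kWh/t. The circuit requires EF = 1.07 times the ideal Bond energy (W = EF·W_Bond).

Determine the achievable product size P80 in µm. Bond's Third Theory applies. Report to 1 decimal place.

P80 = 247.2 µm

W = 10 Wi (P80^-0.5 − F80^-0.5)
W_Bond = W / EF = 6.380 / 1.07 = 5.9626 kWh/t
⇒ 1/√P80 = W_Bond/(10·Wi) + 1/√F80
  = 5.9626/(10·10.7) + 1/√16125 = 0.055725 + 0.007875 = 0.063600
P80 = (1/0.063600)² = 15.7232² = 247.22 µm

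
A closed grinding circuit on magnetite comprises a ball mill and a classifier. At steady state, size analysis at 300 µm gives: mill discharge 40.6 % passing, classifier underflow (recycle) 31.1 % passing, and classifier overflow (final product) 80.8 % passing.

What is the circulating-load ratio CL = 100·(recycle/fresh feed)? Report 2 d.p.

CL = 423.16 %

Two-product formula at 300 µm:
Fd + Rd = Ru + Fo ⇒ R/F = (o−d)/(d−u)
r = (80.8 − 40.6)/(40.6 − 31.1) = 40.2/9.5 = 4.2316
CL = 100·r = 423.16 %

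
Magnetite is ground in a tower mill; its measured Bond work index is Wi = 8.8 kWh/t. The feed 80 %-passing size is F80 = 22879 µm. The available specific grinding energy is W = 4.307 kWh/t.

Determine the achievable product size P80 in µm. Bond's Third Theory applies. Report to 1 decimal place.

W = 10 Wi / √P80 − 10 Wi / √F80
⇒ 1/√P80 = W/(10 Wi) + 1/√F80
  = 4.3070/(10·8.8) + 1/√22879 = 0.048943 + 0.006611 = 0.055554
P80 = (1/0.055554)² = 18.0004² = 324.01 µm

P80 = 324.0 µm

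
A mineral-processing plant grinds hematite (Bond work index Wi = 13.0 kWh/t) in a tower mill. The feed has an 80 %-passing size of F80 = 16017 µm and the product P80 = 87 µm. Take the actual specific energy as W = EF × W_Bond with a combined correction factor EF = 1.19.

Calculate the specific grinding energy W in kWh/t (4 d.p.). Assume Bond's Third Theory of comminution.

Bond:  W = 10 Wi (1/√P − 1/√F)
1/√87 = 0.107211;  1/√16017 = 0.007901
W = 10·13.0·(0.107211 − 0.007901) = 12.9103 kWh/t
Corrected W = EF·W_Bond = 1.19·12.9103 = 15.3632 kWh/t

W = 15.3632 kWh/t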